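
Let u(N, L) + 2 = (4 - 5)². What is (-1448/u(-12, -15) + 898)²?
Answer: 5503716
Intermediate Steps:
u(N, L) = -1 (u(N, L) = -2 + (4 - 5)² = -2 + (-1)² = -2 + 1 = -1)
(-1448/u(-12, -15) + 898)² = (-1448/(-1) + 898)² = (-1448*(-1) + 898)² = (1448 + 898)² = 2346² = 5503716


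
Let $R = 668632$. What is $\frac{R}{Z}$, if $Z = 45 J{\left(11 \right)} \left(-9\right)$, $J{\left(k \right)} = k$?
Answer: $- \frac{668632}{4455} \approx -150.09$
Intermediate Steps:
$Z = -4455$ ($Z = 45 \cdot 11 \left(-9\right) = 495 \left(-9\right) = -4455$)
$\frac{R}{Z} = \frac{668632}{-4455} = 668632 \left(- \frac{1}{4455}\right) = - \frac{668632}{4455}$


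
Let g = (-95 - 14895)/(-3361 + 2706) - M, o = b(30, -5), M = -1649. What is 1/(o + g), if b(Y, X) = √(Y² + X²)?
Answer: 28691227/47952572364 - 85805*√37/47952572364 ≈ 0.00058744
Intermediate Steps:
b(Y, X) = √(X² + Y²)
o = 5*√37 (o = √((-5)² + 30²) = √(25 + 900) = √925 = 5*√37 ≈ 30.414)
g = 219017/131 (g = (-95 - 14895)/(-3361 + 2706) - 1*(-1649) = -14990/(-655) + 1649 = -14990*(-1/655) + 1649 = 2998/131 + 1649 = 219017/131 ≈ 1671.9)
1/(o + g) = 1/(5*√37 + 219017/131) = 1/(219017/131 + 5*√37)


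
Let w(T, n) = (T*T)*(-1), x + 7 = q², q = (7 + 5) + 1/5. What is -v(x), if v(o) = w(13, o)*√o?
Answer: 507*√394/5 ≈ 2012.7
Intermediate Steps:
q = 61/5 (q = 12 + ⅕ = 61/5 ≈ 12.200)
x = 3546/25 (x = -7 + (61/5)² = -7 + 3721/25 = 3546/25 ≈ 141.84)
w(T, n) = -T² (w(T, n) = T²*(-1) = -T²)
v(o) = -169*√o (v(o) = (-1*13²)*√o = (-1*169)*√o = -169*√o)
-v(x) = -(-169)*√(3546/25) = -(-169)*3*√394/5 = -(-507)*√394/5 = 507*√394/5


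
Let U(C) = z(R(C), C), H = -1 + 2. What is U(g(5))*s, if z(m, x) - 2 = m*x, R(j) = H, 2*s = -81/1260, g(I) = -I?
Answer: 27/280 ≈ 0.096429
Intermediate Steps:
s = -9/280 (s = (-81/1260)/2 = (-81*1/1260)/2 = (½)*(-9/140) = -9/280 ≈ -0.032143)
H = 1
R(j) = 1
z(m, x) = 2 + m*x
U(C) = 2 + C (U(C) = 2 + 1*C = 2 + C)
U(g(5))*s = (2 - 1*5)*(-9/280) = (2 - 5)*(-9/280) = -3*(-9/280) = 27/280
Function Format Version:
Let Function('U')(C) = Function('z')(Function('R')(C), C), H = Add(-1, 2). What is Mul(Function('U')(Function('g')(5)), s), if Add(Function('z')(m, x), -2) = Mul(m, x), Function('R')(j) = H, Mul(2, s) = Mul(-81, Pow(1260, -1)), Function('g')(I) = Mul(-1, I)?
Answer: Rational(27, 280) ≈ 0.096429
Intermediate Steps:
s = Rational(-9, 280) (s = Mul(Rational(1, 2), Mul(-81, Pow(1260, -1))) = Mul(Rational(1, 2), Mul(-81, Rational(1, 1260))) = Mul(Rational(1, 2), Rational(-9, 140)) = Rational(-9, 280) ≈ -0.032143)
H = 1
Function('R')(j) = 1
Function('z')(m, x) = Add(2, Mul(m, x))
Function('U')(C) = Add(2, C) (Function('U')(C) = Add(2, Mul(1, C)) = Add(2, C))
Mul(Function('U')(Function('g')(5)), s) = Mul(Add(2, Mul(-1, 5)), Rational(-9, 280)) = Mul(Add(2, -5), Rational(-9, 280)) = Mul(-3, Rational(-9, 280)) = Rational(27, 280)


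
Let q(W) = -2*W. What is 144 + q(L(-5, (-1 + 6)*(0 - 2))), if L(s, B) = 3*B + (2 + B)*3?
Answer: 252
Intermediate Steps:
L(s, B) = 6 + 6*B (L(s, B) = 3*B + (6 + 3*B) = 6 + 6*B)
144 + q(L(-5, (-1 + 6)*(0 - 2))) = 144 - 2*(6 + 6*((-1 + 6)*(0 - 2))) = 144 - 2*(6 + 6*(5*(-2))) = 144 - 2*(6 + 6*(-10)) = 144 - 2*(6 - 60) = 144 - 2*(-54) = 144 + 108 = 252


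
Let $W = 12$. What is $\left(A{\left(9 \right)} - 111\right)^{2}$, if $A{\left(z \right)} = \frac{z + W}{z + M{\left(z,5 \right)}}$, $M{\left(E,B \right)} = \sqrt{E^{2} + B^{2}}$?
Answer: $\frac{8832042}{625} - \frac{124488 \sqrt{106}}{625} \approx 12081.0$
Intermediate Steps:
$M{\left(E,B \right)} = \sqrt{B^{2} + E^{2}}$
$A{\left(z \right)} = \frac{12 + z}{z + \sqrt{25 + z^{2}}}$ ($A{\left(z \right)} = \frac{z + 12}{z + \sqrt{5^{2} + z^{2}}} = \frac{12 + z}{z + \sqrt{25 + z^{2}}}$)
$\left(A{\left(9 \right)} - 111\right)^{2} = \left(\frac{12 + 9}{9 + \sqrt{25 + 9^{2}}} - 111\right)^{2} = \left(\frac{1}{9 + \sqrt{25 + 81}} \cdot 21 - 111\right)^{2} = \left(\frac{1}{9 + \sqrt{106}} \cdot 21 - 111\right)^{2} = \left(\frac{21}{9 + \sqrt{106}} - 111\right)^{2} = \left(-111 + \frac{21}{9 + \sqrt{106}}\right)^{2}$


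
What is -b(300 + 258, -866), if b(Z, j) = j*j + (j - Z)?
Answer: -748532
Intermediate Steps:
b(Z, j) = j + j² - Z (b(Z, j) = j² + (j - Z) = j + j² - Z)
-b(300 + 258, -866) = -(-866 + (-866)² - (300 + 258)) = -(-866 + 749956 - 1*558) = -(-866 + 749956 - 558) = -1*748532 = -748532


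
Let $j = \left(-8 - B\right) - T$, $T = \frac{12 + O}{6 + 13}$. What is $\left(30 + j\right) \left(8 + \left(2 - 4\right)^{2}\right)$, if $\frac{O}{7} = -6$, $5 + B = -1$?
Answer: $\frac{6744}{19} \approx 354.95$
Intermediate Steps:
$B = -6$ ($B = -5 - 1 = -6$)
$O = -42$ ($O = 7 \left(-6\right) = -42$)
$T = - \frac{30}{19}$ ($T = \frac{12 - 42}{6 + 13} = - \frac{30}{19} \approx -1.5789$)
$j = - \frac{8}{19}$ ($j = \left(-8 - -6\right) - - \frac{30}{19} = \left(-8 + 6\right) + \frac{30}{19} = -2 + \frac{30}{19} = - \frac{8}{19} \approx -0.42105$)
$\left(30 + j\right) \left(8 + \left(2 - 4\right)^{2}\right) = \left(30 - \frac{8}{19}\right) \left(8 + \left(2 - 4\right)^{2}\right) = \frac{562 \left(8 + \left(-2\right)^{2}\right)}{19} = \frac{562 \left(8 + 4\right)}{19} = \frac{562}{19} \cdot 12 = \frac{6744}{19}$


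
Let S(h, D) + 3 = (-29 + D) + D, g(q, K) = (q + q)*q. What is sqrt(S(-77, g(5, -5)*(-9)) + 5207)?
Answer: 15*sqrt(19) ≈ 65.384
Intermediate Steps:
g(q, K) = 2*q**2 (g(q, K) = (2*q)*q = 2*q**2)
S(h, D) = -32 + 2*D (S(h, D) = -3 + ((-29 + D) + D) = -3 + (-29 + 2*D) = -32 + 2*D)
sqrt(S(-77, g(5, -5)*(-9)) + 5207) = sqrt((-32 + 2*((2*5**2)*(-9))) + 5207) = sqrt((-32 + 2*((2*25)*(-9))) + 5207) = sqrt((-32 + 2*(50*(-9))) + 5207) = sqrt((-32 + 2*(-450)) + 5207) = sqrt((-32 - 900) + 5207) = sqrt(-932 + 5207) = sqrt(4275) = 15*sqrt(19)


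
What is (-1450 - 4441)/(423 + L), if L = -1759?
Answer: 5891/1336 ≈ 4.4094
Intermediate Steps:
(-1450 - 4441)/(423 + L) = (-1450 - 4441)/(423 - 1759) = -5891/(-1336) = -5891*(-1/1336) = 5891/1336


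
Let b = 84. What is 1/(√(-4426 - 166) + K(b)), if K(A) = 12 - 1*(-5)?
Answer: 17/4881 - 4*I*√287/4881 ≈ 0.0034829 - 0.013883*I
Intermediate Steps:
K(A) = 17 (K(A) = 12 + 5 = 17)
1/(√(-4426 - 166) + K(b)) = 1/(√(-4426 - 166) + 17) = 1/(√(-4592) + 17) = 1/(4*I*√287 + 17) = 1/(17 + 4*I*√287)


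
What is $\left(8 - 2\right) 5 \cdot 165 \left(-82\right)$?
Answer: $-405900$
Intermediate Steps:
$\left(8 - 2\right) 5 \cdot 165 \left(-82\right) = 6 \cdot 5 \cdot 165 \left(-82\right) = 30 \cdot 165 \left(-82\right) = 4950 \left(-82\right) = -405900$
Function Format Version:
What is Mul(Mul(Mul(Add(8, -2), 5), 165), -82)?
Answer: -405900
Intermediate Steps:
Mul(Mul(Mul(Add(8, -2), 5), 165), -82) = Mul(Mul(Mul(6, 5), 165), -82) = Mul(Mul(30, 165), -82) = Mul(4950, -82) = -405900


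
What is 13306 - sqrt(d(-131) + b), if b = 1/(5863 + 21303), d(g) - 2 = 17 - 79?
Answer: 13306 - I*sqrt(153216146)/1598 ≈ 13306.0 - 7.746*I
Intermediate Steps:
d(g) = -60 (d(g) = 2 + (17 - 79) = 2 - 62 = -60)
b = 1/27166 ≈ 3.6811e-5
13306 - sqrt(d(-131) + b) = 13306 - sqrt(-60 + 1/27166) = 13306 - sqrt(-1629959/27166) = 13306 - I*sqrt(153216146)/1598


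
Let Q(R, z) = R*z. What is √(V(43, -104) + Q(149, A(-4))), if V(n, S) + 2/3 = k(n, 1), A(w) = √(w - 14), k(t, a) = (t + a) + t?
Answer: √(777 + 4023*I*√2)/3 ≈ 19.031 + 16.609*I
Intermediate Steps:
k(t, a) = a + 2*t (k(t, a) = (a + t) + t = a + 2*t)
A(w) = √(-14 + w)
V(n, S) = ⅓ + 2*n (V(n, S) = -⅔ + (1 + 2*n) = ⅓ + 2*n)
√(V(43, -104) + Q(149, A(-4))) = √((⅓ + 2*43) + 149*√(-14 - 4)) = √((⅓ + 86) + 149*√(-18)) = √(259/3 + 149*(3*I*√2)) = √(259/3 + 447*I*√2)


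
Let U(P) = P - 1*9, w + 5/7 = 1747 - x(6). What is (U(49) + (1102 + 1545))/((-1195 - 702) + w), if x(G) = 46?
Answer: -18809/1377 ≈ -13.659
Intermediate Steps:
w = 11902/7 (w = -5/7 + (1747 - 1*46) = -5/7 + (1747 - 46) = -5/7 + 1701 = 11902/7 ≈ 1700.3)
U(P) = -9 + P (U(P) = P - 9 = -9 + P)
(U(49) + (1102 + 1545))/((-1195 - 702) + w) = ((-9 + 49) + (1102 + 1545))/((-1195 - 702) + 11902/7) = (40 + 2647)/(-1897 + 11902/7) = 2687/(-1377/7) = 2687*(-7/1377) = -18809/1377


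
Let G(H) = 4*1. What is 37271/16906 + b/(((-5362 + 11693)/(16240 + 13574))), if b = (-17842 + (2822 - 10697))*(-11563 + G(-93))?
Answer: 149831001021264353/107031886 ≈ 1.3999e+9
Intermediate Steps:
G(H) = 4
b = 297262803 (b = (-17842 + (2822 - 10697))*(-11563 + 4) = (-17842 - 7875)*(-11559) = -25717*(-11559) = 297262803)
37271/16906 + b/(((-5362 + 11693)/(16240 + 13574))) = 37271/16906 + 297262803/(((-5362 + 11693)/(16240 + 13574))) = 37271*(1/16906) + 297262803/((6331/29814)) = 37271/16906 + 297262803/((6331*(1/29814))) = 37271/16906 + 297262803/(6331/29814) = 37271/16906 + 297262803*(29814/6331) = 37271/16906 + 8862593208642/6331 = 149831001021264353/107031886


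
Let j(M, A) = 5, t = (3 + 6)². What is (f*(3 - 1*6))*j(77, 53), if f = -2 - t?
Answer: 1245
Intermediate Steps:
t = 81 (t = 9² = 81)
f = -83 (f = -2 - 1*81 = -2 - 81 = -83)
(f*(3 - 1*6))*j(77, 53) = -83*(3 - 1*6)*5 = -83*(3 - 6)*5 = -83*(-3)*5 = 249*5 = 1245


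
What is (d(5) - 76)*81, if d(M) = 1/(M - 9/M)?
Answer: -98091/16 ≈ -6130.7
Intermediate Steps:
(d(5) - 76)*81 = (5/(-9 + 5²) - 76)*81 = (5/(-9 + 25) - 76)*81 = (5/16 - 76)*81 = -1211/16*81 = -98091/16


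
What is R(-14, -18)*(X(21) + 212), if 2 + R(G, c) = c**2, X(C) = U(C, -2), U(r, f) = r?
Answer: 75026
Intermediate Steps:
X(C) = C
R(G, c) = -2 + c**2
R(-14, -18)*(X(21) + 212) = (-2 + (-18)**2)*(21 + 212) = (-2 + 324)*233 = 322*233 = 75026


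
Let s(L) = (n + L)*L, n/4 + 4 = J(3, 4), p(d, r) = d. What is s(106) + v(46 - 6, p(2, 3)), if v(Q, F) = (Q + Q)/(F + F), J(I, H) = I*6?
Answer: 17192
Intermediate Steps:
J(I, H) = 6*I
n = 56 (n = -16 + 4*(6*3) = -16 + 4*18 = -16 + 72 = 56)
v(Q, F) = Q/F (v(Q, F) = (2*Q)/((2*F)) = (2*Q)*(1/(2*F)) = Q/F)
s(L) = L*(56 + L) (s(L) = (56 + L)*L = L*(56 + L))
s(106) + v(46 - 6, p(2, 3)) = 106*(56 + 106) + (46 - 6)/2 = 106*162 + 40*(1/2) = 17172 + 20 = 17192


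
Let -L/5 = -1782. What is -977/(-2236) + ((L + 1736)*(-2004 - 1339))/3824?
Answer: -9946820045/1068808 ≈ -9306.5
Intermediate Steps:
L = 8910 (L = -5*(-1782) = 8910)
-977/(-2236) + ((L + 1736)*(-2004 - 1339))/3824 = -977/(-2236) + ((8910 + 1736)*(-2004 - 1339))/3824 = -977*(-1/2236) + (10646*(-3343))*(1/3824) = 977/2236 - 35589578*1/3824 = 977/2236 - 17794789/1912 = -9946820045/1068808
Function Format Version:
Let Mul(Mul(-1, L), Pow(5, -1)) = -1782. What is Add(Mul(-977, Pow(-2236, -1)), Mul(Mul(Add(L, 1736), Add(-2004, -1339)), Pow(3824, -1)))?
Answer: Rational(-9946820045, 1068808) ≈ -9306.5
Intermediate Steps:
L = 8910 (L = Mul(-5, -1782) = 8910)
Add(Mul(-977, Pow(-2236, -1)), Mul(Mul(Add(L, 1736), Add(-2004, -1339)), Pow(3824, -1))) = Add(Mul(-977, Pow(-2236, -1)), Mul(Mul(Add(8910, 1736), Add(-2004, -1339)), Pow(3824, -1))) = Add(Mul(-977, Rational(-1, 2236)), Mul(Mul(10646, -3343), Rational(1, 3824))) = Add(Rational(977, 2236), Mul(-35589578, Rational(1, 3824))) = Add(Rational(977, 2236), Rational(-17794789, 1912)) = Rational(-9946820045, 1068808)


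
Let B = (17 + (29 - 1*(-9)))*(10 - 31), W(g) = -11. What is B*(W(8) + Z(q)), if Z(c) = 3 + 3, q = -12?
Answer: 5775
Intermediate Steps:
Z(c) = 6
B = -1155 (B = (17 + (29 + 9))*(-21) = (17 + 38)*(-21) = 55*(-21) = -1155)
B*(W(8) + Z(q)) = -1155*(-11 + 6) = -1155*(-5) = 5775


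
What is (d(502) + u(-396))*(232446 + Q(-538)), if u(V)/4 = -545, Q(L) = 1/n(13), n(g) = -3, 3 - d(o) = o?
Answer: -622721941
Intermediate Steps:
d(o) = 3 - o
Q(L) = -⅓ (Q(L) = 1/(-3) = -⅓)
u(V) = -2180 (u(V) = 4*(-545) = -2180)
(d(502) + u(-396))*(232446 + Q(-538)) = ((3 - 1*502) - 2180)*(232446 - ⅓) = ((3 - 502) - 2180)*(697337/3) = (-499 - 2180)*(697337/3) = -2679*697337/3 = -622721941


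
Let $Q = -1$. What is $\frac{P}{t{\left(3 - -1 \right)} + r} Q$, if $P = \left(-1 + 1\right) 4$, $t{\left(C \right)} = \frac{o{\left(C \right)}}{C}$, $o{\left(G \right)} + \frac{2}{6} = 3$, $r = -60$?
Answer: $0$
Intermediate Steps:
$o{\left(G \right)} = \frac{8}{3}$ ($o{\left(G \right)} = - \frac{1}{3} + 3 = \frac{8}{3}$)
$t{\left(C \right)} = \frac{8}{3 C}$
$P = 0$ ($P = 0 \cdot 4 = 0$)
$\frac{P}{t{\left(3 - -1 \right)} + r} Q = \frac{0}{\frac{8}{3 \left(3 - -1\right)} - 60} \left(-1\right) = \frac{0}{\frac{8}{3 \left(3 + 1\right)} - 60} \left(-1\right) = \frac{0}{\frac{8}{3 \cdot 4} - 60} \left(-1\right) = \frac{0}{\frac{8}{3} \cdot \frac{1}{4} - 60} \left(-1\right) = \frac{0}{\frac{2}{3} - 60} \left(-1\right) = \frac{0}{- \frac{178}{3}} \left(-1\right) = 0 \left(- \frac{3}{178}\right) \left(-1\right) = 0 \left(-1\right) = 0$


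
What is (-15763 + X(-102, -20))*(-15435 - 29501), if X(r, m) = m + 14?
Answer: 708595784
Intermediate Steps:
X(r, m) = 14 + m
(-15763 + X(-102, -20))*(-15435 - 29501) = (-15763 + (14 - 20))*(-15435 - 29501) = (-15763 - 6)*(-44936) = -15769*(-44936) = 708595784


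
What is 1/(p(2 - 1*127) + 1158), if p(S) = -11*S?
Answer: 1/2533 ≈ 0.00039479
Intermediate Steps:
1/(p(2 - 1*127) + 1158) = 1/(-11*(2 - 1*127) + 1158) = 1/(-11*(2 - 127) + 1158) = 1/(-11*(-125) + 1158) = 1/(1375 + 1158) = 1/2533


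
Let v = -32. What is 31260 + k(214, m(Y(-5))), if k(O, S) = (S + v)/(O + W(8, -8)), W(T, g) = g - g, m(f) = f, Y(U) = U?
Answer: 6689603/214 ≈ 31260.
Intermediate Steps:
W(T, g) = 0
k(O, S) = (-32 + S)/O (k(O, S) = (S - 32)/(O + 0) = (-32 + S)/O)
31260 + k(214, m(Y(-5))) = 31260 + (-32 - 5)/214 = 31260 + (1/214)*(-37) = 31260 - 37/214 = 6689603/214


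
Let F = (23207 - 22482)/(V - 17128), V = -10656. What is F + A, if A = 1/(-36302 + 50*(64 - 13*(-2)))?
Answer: -11542117/441793384 ≈ -0.026126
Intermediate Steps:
F = -725/27784 (F = (23207 - 22482)/(-10656 - 17128) = 725/(-27784) = 725*(-1/27784) = -725/27784 ≈ -0.026094)
A = -1/31802 (A = 1/(-36302 + 50*(64 + 26)) = 1/(-36302 + 50*90) = 1/(-36302 + 4500) = 1/(-31802) = -1/31802 ≈ -3.1445e-5)
F + A = -725/27784 - 1/31802 = -11542117/441793384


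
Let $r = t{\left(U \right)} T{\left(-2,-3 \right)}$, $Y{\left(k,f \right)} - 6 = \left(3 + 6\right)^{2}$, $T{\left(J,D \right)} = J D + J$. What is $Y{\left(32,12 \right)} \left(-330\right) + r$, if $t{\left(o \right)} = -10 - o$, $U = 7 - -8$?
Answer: $-28810$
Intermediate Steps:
$T{\left(J,D \right)} = J + D J$ ($T{\left(J,D \right)} = D J + J = J + D J$)
$U = 15$ ($U = 7 + 8 = 15$)
$Y{\left(k,f \right)} = 87$ ($Y{\left(k,f \right)} = 6 + \left(3 + 6\right)^{2} = 6 + 9^{2} = 6 + 81 = 87$)
$r = -100$ ($r = \left(-10 - 15\right) \left(- 2 \left(1 - 3\right)\right) = \left(-10 - 15\right) \left(\left(-2\right) \left(-2\right)\right) = \left(-25\right) 4 = -100$)
$Y{\left(32,12 \right)} \left(-330\right) + r = 87 \left(-330\right) - 100 = -28710 - 100 = -28810$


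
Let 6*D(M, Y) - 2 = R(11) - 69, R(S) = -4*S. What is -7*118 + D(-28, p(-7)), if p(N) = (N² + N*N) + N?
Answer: -1689/2 ≈ -844.50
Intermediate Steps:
p(N) = N + 2*N² (p(N) = (N² + N²) + N = 2*N² + N = N + 2*N²)
D(M, Y) = -37/2 (D(M, Y) = ⅓ + (-4*11 - 69)/6 = ⅓ + (-44 - 69)/6 = ⅓ + (⅙)*(-113) = ⅓ - 113/6 = -37/2)
-7*118 + D(-28, p(-7)) = -7*118 - 37/2 = -826 - 37/2 = -1689/2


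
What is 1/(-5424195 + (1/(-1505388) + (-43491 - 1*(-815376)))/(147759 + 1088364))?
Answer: -1860844730724/10093583522183050801 ≈ -1.8436e-7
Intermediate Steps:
1/(-5424195 + (1/(-1505388) + (-43491 - 1*(-815376)))/(147759 + 1088364)) = 1/(-5424195 + (-1/1505388 + (-43491 + 815376))/1236123) = 1/(-5424195 + (-1/1505388 + 771885)*(1/1236123)) = 1/(-5424195 + (1161986416379/1505388)*(1/1236123)) = 1/(-5424195 + 1161986416379/1860844730724) = 1/(-10093583522183050801/1860844730724) = -1860844730724/10093583522183050801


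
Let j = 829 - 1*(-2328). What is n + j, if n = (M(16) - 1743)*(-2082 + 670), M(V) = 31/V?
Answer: 9846149/4 ≈ 2.4615e+6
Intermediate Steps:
j = 3157 (j = 829 + 2328 = 3157)
n = 9833521/4 (n = (31/16 - 1743)*(-2082 + 670) = (31*(1/16) - 1743)*(-1412) = (31/16 - 1743)*(-1412) = -27857/16*(-1412) = 9833521/4 ≈ 2.4584e+6)
n + j = 9833521/4 + 3157 = 9846149/4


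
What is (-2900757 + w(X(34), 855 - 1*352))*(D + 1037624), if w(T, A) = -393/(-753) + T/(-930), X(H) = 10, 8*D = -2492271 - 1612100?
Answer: -284163106559688499/186744 ≈ -1.5217e+12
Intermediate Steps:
D = -4104371/8 (D = (-2492271 - 1612100)/8 = (⅛)*(-4104371) = -4104371/8 ≈ -5.1305e+5)
w(T, A) = 131/251 - T/930 (w(T, A) = -393*(-1/753) + T*(-1/930) = 131/251 - T/930)
(-2900757 + w(X(34), 855 - 1*352))*(D + 1037624) = (-2900757 + (131/251 - 1/930*10))*(-4104371/8 + 1037624) = (-2900757 + (131/251 - 1/93))*(4196621/8) = (-2900757 + 11932/23343)*(4196621/8) = -67712358719/23343*4196621/8 = -284163106559688499/186744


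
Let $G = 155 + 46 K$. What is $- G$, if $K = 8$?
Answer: $-523$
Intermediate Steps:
$G = 523$ ($G = 155 + 46 \cdot 8 = 155 + 368 = 523$)
$- G = \left(-1\right) 523 = -523$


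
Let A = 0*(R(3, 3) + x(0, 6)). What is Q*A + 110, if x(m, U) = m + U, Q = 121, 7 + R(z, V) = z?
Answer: 110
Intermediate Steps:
R(z, V) = -7 + z
x(m, U) = U + m
A = 0 (A = 0*((-7 + 3) + (6 + 0)) = 0*(-4 + 6) = 0*2 = 0)
Q*A + 110 = 121*0 + 110 = 0 + 110 = 110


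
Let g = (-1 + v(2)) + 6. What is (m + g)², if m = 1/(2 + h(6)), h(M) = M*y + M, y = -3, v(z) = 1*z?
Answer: 4761/100 ≈ 47.610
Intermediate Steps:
v(z) = z
h(M) = -2*M (h(M) = M*(-3) + M = -3*M + M = -2*M)
g = 7 (g = (-1 + 2) + 6 = 1 + 6 = 7)
m = -⅒ (m = 1/(2 - 2*6) = 1/(2 - 12) = 1/(-10) = -⅒ ≈ -0.10000)
(m + g)² = (-⅒ + 7)² = (69/10)² = 4761/100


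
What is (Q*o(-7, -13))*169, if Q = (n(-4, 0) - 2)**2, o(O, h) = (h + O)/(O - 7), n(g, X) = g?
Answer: 60840/7 ≈ 8691.4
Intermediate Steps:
o(O, h) = (O + h)/(-7 + O)
Q = 36 (Q = (-4 - 2)**2 = (-6)**2 = 36)
(Q*o(-7, -13))*169 = (36*((-7 - 13)/(-7 - 7)))*169 = (36*(-20/(-14)))*169 = (36*(-1/14*(-20)))*169 = (36*(10/7))*169 = (360/7)*169 = 60840/7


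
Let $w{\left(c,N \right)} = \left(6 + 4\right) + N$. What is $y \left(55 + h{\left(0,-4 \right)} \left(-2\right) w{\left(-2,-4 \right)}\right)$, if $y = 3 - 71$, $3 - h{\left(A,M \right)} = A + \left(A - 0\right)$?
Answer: $-1292$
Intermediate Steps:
$h{\left(A,M \right)} = 3 - 2 A$ ($h{\left(A,M \right)} = 3 - \left(A + \left(A - 0\right)\right) = 3 - \left(A + \left(A + 0\right)\right) = 3 - \left(A + A\right) = 3 - 2 A$)
$w{\left(c,N \right)} = 10 + N$
$y = -68$ ($y = 3 - 71 = -68$)
$y \left(55 + h{\left(0,-4 \right)} \left(-2\right) w{\left(-2,-4 \right)}\right) = - 68 \left(55 + \left(3 - 0\right) \left(-2\right) \left(10 - 4\right)\right) = - 68 \left(55 + \left(3 + 0\right) \left(-2\right) 6\right) = - 68 \left(55 + 3 \left(-2\right) 6\right) = - 68 \left(55 - 36\right) = \left(-68\right) 19 = -1292$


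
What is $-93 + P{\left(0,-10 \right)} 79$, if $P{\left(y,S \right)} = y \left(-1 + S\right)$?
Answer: $-93$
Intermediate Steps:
$-93 + P{\left(0,-10 \right)} 79 = -93 + 0 \left(-1 - 10\right) 79 = -93 + 0 \left(-11\right) 79 = -93 + 0 \cdot 79 = -93 + 0 = -93$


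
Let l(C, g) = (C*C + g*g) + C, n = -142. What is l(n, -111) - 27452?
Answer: 4891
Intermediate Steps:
l(C, g) = C + C² + g² (l(C, g) = (C² + g²) + C = C + C² + g²)
l(n, -111) - 27452 = (-142 + (-142)² + (-111)²) - 27452 = (-142 + 20164 + 12321) - 27452 = 32343 - 27452 = 4891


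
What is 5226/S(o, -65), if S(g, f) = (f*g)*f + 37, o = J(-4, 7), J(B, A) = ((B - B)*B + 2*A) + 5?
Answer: 2613/40156 ≈ 0.065071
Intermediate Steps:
J(B, A) = 5 + 2*A (J(B, A) = (0*B + 2*A) + 5 = (0 + 2*A) + 5 = 2*A + 5 = 5 + 2*A)
o = 19 (o = 5 + 2*7 = 5 + 14 = 19)
S(g, f) = 37 + g*f² (S(g, f) = g*f² + 37 = 37 + g*f²)
5226/S(o, -65) = 5226/(37 + 19*(-65)²) = 5226/(37 + 19*4225) = 5226/(37 + 80275) = 5226/80312 = 5226*(1/80312) = 2613/40156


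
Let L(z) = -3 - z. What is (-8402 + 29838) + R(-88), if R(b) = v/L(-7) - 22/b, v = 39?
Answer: 21446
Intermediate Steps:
R(b) = 39/4 - 22/b (R(b) = 39/(-3 - 1*(-7)) - 22/b = 39/(-3 + 7) - 22/b = 39/4 - 22/b)
(-8402 + 29838) + R(-88) = (-8402 + 29838) + (39/4 - 22/(-88)) = 21436 + (39/4 - 22*(-1/88)) = 21436 + (39/4 + ¼) = 21436 + 10 = 21446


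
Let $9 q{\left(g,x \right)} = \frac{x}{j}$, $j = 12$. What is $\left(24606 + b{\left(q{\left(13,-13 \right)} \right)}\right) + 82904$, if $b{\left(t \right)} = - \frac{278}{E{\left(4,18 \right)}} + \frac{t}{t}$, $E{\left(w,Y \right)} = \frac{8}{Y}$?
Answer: $\frac{213771}{2} \approx 1.0689 \cdot 10^{5}$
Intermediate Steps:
$q{\left(g,x \right)} = \frac{x}{108}$ ($q{\left(g,x \right)} = \frac{x \frac{1}{12}}{9} = \frac{\frac{1}{12} x}{9} = \frac{x}{108}$)
$b{\left(t \right)} = - \frac{1249}{2}$ ($b{\left(t \right)} = - \frac{278}{8 \cdot \frac{1}{18}} + \frac{t}{t} = - \frac{278}{8 \cdot \frac{1}{18}} + 1 = - \frac{278}{\frac{4}{9}} + 1 = \left(-278\right) \frac{9}{4} + 1 = - \frac{1251}{2} + 1 = - \frac{1249}{2}$)
$\left(24606 + b{\left(q{\left(13,-13 \right)} \right)}\right) + 82904 = \left(24606 - \frac{1249}{2}\right) + 82904 = \frac{47963}{2} + 82904 = \frac{213771}{2}$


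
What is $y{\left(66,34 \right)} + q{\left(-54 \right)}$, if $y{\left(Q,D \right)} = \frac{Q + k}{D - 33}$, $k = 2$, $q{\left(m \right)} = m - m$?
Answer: $68$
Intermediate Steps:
$q{\left(m \right)} = 0$
$y{\left(Q,D \right)} = \frac{2 + Q}{-33 + D}$ ($y{\left(Q,D \right)} = \frac{Q + 2}{D - 33} = \frac{2 + Q}{-33 + D}$)
$y{\left(66,34 \right)} + q{\left(-54 \right)} = \frac{2 + 66}{-33 + 34} + 0 = 1^{-1} \cdot 68 + 0 = 1 \cdot 68 + 0 = 68 + 0 = 68$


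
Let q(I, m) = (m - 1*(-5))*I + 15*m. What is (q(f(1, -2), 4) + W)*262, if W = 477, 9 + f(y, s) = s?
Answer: 114756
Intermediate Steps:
f(y, s) = -9 + s
q(I, m) = 15*m + I*(5 + m) (q(I, m) = (m + 5)*I + 15*m = (5 + m)*I + 15*m = I*(5 + m) + 15*m = 15*m + I*(5 + m))
(q(f(1, -2), 4) + W)*262 = ((5*(-9 - 2) + 15*4 + (-9 - 2)*4) + 477)*262 = ((5*(-11) + 60 - 11*4) + 477)*262 = ((-55 + 60 - 44) + 477)*262 = (-39 + 477)*262 = 438*262 = 114756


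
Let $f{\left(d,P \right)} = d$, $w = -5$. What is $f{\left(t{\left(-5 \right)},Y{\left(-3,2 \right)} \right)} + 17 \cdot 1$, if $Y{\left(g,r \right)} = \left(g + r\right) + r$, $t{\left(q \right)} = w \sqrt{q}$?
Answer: $17 - 5 i \sqrt{5} \approx 17.0 - 11.18 i$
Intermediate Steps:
$t{\left(q \right)} = - 5 \sqrt{q}$
$Y{\left(g,r \right)} = g + 2 r$
$f{\left(t{\left(-5 \right)},Y{\left(-3,2 \right)} \right)} + 17 \cdot 1 = - 5 \sqrt{-5} + 17 \cdot 1 = - 5 i \sqrt{5} + 17 = 17 - 5 i \sqrt{5}$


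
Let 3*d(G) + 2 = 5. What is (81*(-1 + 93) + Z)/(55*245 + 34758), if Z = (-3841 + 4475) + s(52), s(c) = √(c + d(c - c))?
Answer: 8086/48233 + √53/48233 ≈ 0.16780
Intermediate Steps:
d(G) = 1 (d(G) = -⅔ + (⅓)*5 = -⅔ + 5/3 = 1)
s(c) = √(1 + c) (s(c) = √(c + 1) = √(1 + c))
Z = 634 + √53 (Z = (-3841 + 4475) + √(1 + 52) = 634 + √53 ≈ 641.28)
(81*(-1 + 93) + Z)/(55*245 + 34758) = (81*(-1 + 93) + (634 + √53))/(55*245 + 34758) = (81*92 + (634 + √53))/(13475 + 34758) = (7452 + (634 + √53))/48233 = (8086 + √53)*(1/48233) = 8086/48233 + √53/48233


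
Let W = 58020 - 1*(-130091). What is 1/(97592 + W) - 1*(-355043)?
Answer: 101436850230/285703 ≈ 3.5504e+5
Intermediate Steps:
W = 188111 (W = 58020 + 130091 = 188111)
1/(97592 + W) - 1*(-355043) = 1/(97592 + 188111) - 1*(-355043) = 1/285703 + 355043 = 101436850230/285703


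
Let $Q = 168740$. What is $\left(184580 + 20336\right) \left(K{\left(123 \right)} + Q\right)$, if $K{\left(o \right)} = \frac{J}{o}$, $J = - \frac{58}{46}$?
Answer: $\frac{97819814658796}{2829} \approx 3.4578 \cdot 10^{10}$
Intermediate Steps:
$J = - \frac{29}{23}$ ($J = \left(-58\right) \frac{1}{46} = - \frac{29}{23} \approx -1.2609$)
$K{\left(o \right)} = - \frac{29}{23 o}$
$\left(184580 + 20336\right) \left(K{\left(123 \right)} + Q\right) = \left(184580 + 20336\right) \left(- \frac{29}{23 \cdot 123} + 168740\right) = 204916 \left(\left(- \frac{29}{23}\right) \frac{1}{123} + 168740\right) = 204916 \left(- \frac{29}{2829} + 168740\right) = 204916 \cdot \frac{477365431}{2829} = \frac{97819814658796}{2829}$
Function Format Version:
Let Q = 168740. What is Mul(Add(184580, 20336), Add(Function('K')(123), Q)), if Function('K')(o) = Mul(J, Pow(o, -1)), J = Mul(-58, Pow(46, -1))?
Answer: Rational(97819814658796, 2829) ≈ 3.4578e+10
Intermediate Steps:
J = Rational(-29, 23) (J = Mul(-58, Rational(1, 46)) = Rational(-29, 23) ≈ -1.2609)
Function('K')(o) = Mul(Rational(-29, 23), Pow(o, -1))
Mul(Add(184580, 20336), Add(Function('K')(123), Q)) = Mul(Add(184580, 20336), Add(Mul(Rational(-29, 23), Pow(123, -1)), 168740)) = Mul(204916, Add(Mul(Rational(-29, 23), Rational(1, 123)), 168740)) = Mul(204916, Add(Rational(-29, 2829), 168740)) = Mul(204916, Rational(477365431, 2829)) = Rational(97819814658796, 2829)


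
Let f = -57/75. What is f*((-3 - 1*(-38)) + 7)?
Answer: -798/25 ≈ -31.920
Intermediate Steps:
f = -19/25 (f = -57*1/75 = -19/25 ≈ -0.76000)
f*((-3 - 1*(-38)) + 7) = -19*((-3 - 1*(-38)) + 7)/25 = -19*((-3 + 38) + 7)/25 = -19*(35 + 7)/25 = -19/25*42 = -798/25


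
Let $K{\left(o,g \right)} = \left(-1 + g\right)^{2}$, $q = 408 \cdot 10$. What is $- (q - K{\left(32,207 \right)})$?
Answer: $38356$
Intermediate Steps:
$q = 4080$
$- (q - K{\left(32,207 \right)}) = - (4080 - \left(-1 + 207\right)^{2}) = - (4080 - 206^{2}) = - (4080 - 42436) = \left(-1\right) \left(-38356\right) = 38356$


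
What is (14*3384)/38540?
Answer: 252/205 ≈ 1.2293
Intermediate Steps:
(14*3384)/38540 = 47376*(1/38540) = 252/205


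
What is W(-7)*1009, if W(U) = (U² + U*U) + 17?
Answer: 116035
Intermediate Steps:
W(U) = 17 + 2*U² (W(U) = (U² + U²) + 17 = 2*U² + 17 = 17 + 2*U²)
W(-7)*1009 = (17 + 2*(-7)²)*1009 = (17 + 2*49)*1009 = (17 + 98)*1009 = 115*1009 = 116035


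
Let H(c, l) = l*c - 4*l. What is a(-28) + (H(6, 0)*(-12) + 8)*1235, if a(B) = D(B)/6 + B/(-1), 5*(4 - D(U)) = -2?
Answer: 148631/15 ≈ 9908.7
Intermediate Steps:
H(c, l) = -4*l + c*l (H(c, l) = c*l - 4*l = -4*l + c*l)
D(U) = 22/5 (D(U) = 4 - 1/5*(-2) = 4 + 2/5 = 22/5)
a(B) = 11/15 - B (a(B) = (22/5)/6 + B/(-1) = (22/5)*(1/6) + B*(-1) = 11/15 - B)
a(-28) + (H(6, 0)*(-12) + 8)*1235 = (11/15 - 1*(-28)) + ((0*(-4 + 6))*(-12) + 8)*1235 = (11/15 + 28) + ((0*2)*(-12) + 8)*1235 = 431/15 + (0*(-12) + 8)*1235 = 431/15 + (0 + 8)*1235 = 431/15 + 8*1235 = 431/15 + 9880 = 148631/15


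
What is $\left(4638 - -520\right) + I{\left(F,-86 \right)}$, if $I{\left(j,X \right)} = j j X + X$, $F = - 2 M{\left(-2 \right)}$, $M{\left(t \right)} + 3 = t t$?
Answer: $4728$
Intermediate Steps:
$M{\left(t \right)} = -3 + t^{2}$ ($M{\left(t \right)} = -3 + t t = -3 + t^{2}$)
$F = -2$ ($F = - 2 \left(-3 + \left(-2\right)^{2}\right) = - 2 \left(-3 + 4\right) = \left(-2\right) 1 = -2$)
$I{\left(j,X \right)} = X + X j^{2}$ ($I{\left(j,X \right)} = j^{2} X + X = X j^{2} + X = X + X j^{2}$)
$\left(4638 - -520\right) + I{\left(F,-86 \right)} = \left(4638 - -520\right) - 86 \left(1 + \left(-2\right)^{2}\right) = \left(4638 + \left(-15255 + 15775\right)\right) - 86 \left(1 + 4\right) = \left(4638 + 520\right) - 430 = 5158 - 430 = 4728$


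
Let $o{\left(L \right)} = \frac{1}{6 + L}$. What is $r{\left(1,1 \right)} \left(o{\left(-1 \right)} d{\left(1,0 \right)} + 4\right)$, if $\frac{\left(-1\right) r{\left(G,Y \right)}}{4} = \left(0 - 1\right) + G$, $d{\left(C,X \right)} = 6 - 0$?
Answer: $0$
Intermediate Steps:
$d{\left(C,X \right)} = 6$ ($d{\left(C,X \right)} = 6 + 0 = 6$)
$r{\left(G,Y \right)} = 4 - 4 G$ ($r{\left(G,Y \right)} = - 4 \left(\left(0 - 1\right) + G\right) = - 4 \left(-1 + G\right) = 4 - 4 G$)
$r{\left(1,1 \right)} \left(o{\left(-1 \right)} d{\left(1,0 \right)} + 4\right) = \left(4 - 4\right) \left(\frac{1}{6 - 1} \cdot 6 + 4\right) = \left(4 - 4\right) \left(\frac{1}{5} \cdot 6 + 4\right) = 0 \left(\frac{1}{5} \cdot 6 + 4\right) = 0 \left(\frac{6}{5} + 4\right) = 0 \cdot \frac{26}{5} = 0$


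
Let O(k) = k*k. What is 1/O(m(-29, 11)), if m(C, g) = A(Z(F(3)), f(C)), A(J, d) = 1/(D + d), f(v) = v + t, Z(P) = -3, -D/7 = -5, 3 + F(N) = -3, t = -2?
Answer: 16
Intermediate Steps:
F(N) = -6 (F(N) = -3 - 3 = -6)
D = 35 (D = -7*(-5) = 35)
f(v) = -2 + v (f(v) = v - 2 = -2 + v)
A(J, d) = 1/(35 + d)
m(C, g) = 1/(33 + C) (m(C, g) = 1/(35 + (-2 + C)) = 1/(33 + C))
O(k) = k²
1/O(m(-29, 11)) = 1/((1/(33 - 29))²) = 1/((1/4)²) = 1/((¼)²) = 1/(1/16) = 16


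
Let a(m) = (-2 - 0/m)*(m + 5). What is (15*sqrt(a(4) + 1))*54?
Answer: 810*I*sqrt(17) ≈ 3339.7*I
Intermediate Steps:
a(m) = -10 - 2*m (a(m) = (-2 - 1*0)*(5 + m) = (-2 + 0)*(5 + m) = -2*(5 + m) = -10 - 2*m)
(15*sqrt(a(4) + 1))*54 = (15*sqrt((-10 - 2*4) + 1))*54 = (15*sqrt((-10 - 8) + 1))*54 = (15*sqrt(-18 + 1))*54 = (15*sqrt(-17))*54 = (15*(I*sqrt(17)))*54 = (15*I*sqrt(17))*54 = 810*I*sqrt(17)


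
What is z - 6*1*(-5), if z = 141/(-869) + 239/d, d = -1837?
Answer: 4311262/145123 ≈ 29.708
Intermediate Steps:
z = -42428/145123 (z = 141/(-869) + 239/(-1837) = 141*(-1/869) + 239*(-1/1837) = -141/869 - 239/1837 = -42428/145123 ≈ -0.29236)
z - 6*1*(-5) = -42428/145123 - 6*1*(-5) = -42428/145123 - 6*(-5) = -42428/145123 - 1*(-30) = -42428/145123 + 30 = 4311262/145123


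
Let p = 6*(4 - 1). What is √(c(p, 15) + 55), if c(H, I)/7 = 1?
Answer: √62 ≈ 7.8740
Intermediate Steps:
p = 18 (p = 6*3 = 18)
c(H, I) = 7 (c(H, I) = 7*1 = 7)
√(c(p, 15) + 55) = √(7 + 55) = √62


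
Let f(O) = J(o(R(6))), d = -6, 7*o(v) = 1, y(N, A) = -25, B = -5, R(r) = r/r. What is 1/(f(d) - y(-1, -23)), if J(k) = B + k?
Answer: 7/141 ≈ 0.049645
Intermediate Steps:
R(r) = 1
o(v) = 1/7 (o(v) = (1/7)*1 = 1/7)
J(k) = -5 + k
f(O) = -34/7 (f(O) = -5 + 1/7 = -34/7)
1/(f(d) - y(-1, -23)) = 1/(-34/7 - 1*(-25)) = 1/(-34/7 + 25) = 1/(141/7) = 7/141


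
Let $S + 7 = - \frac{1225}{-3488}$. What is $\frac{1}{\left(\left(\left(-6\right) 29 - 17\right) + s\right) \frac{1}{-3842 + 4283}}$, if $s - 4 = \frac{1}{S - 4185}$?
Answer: $- \frac{716403079}{303781285} \approx -2.3583$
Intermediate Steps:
$S = - \frac{23191}{3488}$ ($S = -7 - \frac{1225}{-3488} = -7 - - \frac{1225}{3488} = -7 + \frac{1225}{3488} = - \frac{23191}{3488} \approx -6.6488$)
$s = \frac{58478396}{14620471}$ ($s = 4 + \frac{1}{- \frac{23191}{3488} - 4185} = 4 + \frac{1}{- \frac{14620471}{3488}} = 4 - \frac{3488}{14620471} = \frac{58478396}{14620471} \approx 3.9998$)
$\frac{1}{\left(\left(\left(-6\right) 29 - 17\right) + s\right) \frac{1}{-3842 + 4283}} = \frac{1}{\left(\left(\left(-6\right) 29 - 17\right) + \frac{58478396}{14620471}\right) \frac{1}{-3842 + 4283}} = \frac{1}{\left(\left(-174 - 17\right) + \frac{58478396}{14620471}\right) \frac{1}{441}} = \frac{1}{\left(-191 + \frac{58478396}{14620471}\right) \frac{1}{441}} = \frac{1}{\left(- \frac{2734031565}{14620471}\right) \frac{1}{441}} = \frac{1}{- \frac{303781285}{716403079}} = - \frac{716403079}{303781285}$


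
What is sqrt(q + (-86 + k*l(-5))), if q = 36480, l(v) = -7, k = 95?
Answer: sqrt(35729) ≈ 189.02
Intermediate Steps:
sqrt(q + (-86 + k*l(-5))) = sqrt(36480 + (-86 + 95*(-7))) = sqrt(36480 + (-86 - 665)) = sqrt(36480 - 751) = sqrt(35729)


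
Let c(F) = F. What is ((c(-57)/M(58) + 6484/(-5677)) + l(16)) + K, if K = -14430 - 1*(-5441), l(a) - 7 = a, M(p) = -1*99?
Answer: -1679805515/187341 ≈ -8966.6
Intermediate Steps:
M(p) = -99
l(a) = 7 + a
K = -8989 (K = -14430 + 5441 = -8989)
((c(-57)/M(58) + 6484/(-5677)) + l(16)) + K = ((-57/(-99) + 6484/(-5677)) + (7 + 16)) - 8989 = ((-57*(-1/99) + 6484*(-1/5677)) + 23) - 8989 = ((19/33 - 6484/5677) + 23) - 8989 = (-106109/187341 + 23) - 8989 = 4202734/187341 - 8989 = -1679805515/187341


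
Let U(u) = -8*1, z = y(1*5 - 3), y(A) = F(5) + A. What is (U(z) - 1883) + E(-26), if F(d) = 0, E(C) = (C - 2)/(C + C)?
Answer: -24576/13 ≈ -1890.5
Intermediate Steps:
E(C) = (-2 + C)/(2*C) (E(C) = (-2 + C)/((2*C)) = (-2 + C)*(1/(2*C)) = (-2 + C)/(2*C))
y(A) = A (y(A) = 0 + A = A)
z = 2 (z = 1*5 - 3 = 5 - 3 = 2)
U(u) = -8
(U(z) - 1883) + E(-26) = (-8 - 1883) + (1/2)*(-2 - 26)/(-26) = -1891 + (1/2)*(-1/26)*(-28) = -1891 + 7/13 = -24576/13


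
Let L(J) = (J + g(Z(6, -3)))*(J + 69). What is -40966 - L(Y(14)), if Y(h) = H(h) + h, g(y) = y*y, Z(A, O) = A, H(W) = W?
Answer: -47174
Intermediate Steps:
g(y) = y²
Y(h) = 2*h (Y(h) = h + h = 2*h)
L(J) = (36 + J)*(69 + J) (L(J) = (J + 6²)*(J + 69) = (J + 36)*(69 + J) = (36 + J)*(69 + J))
-40966 - L(Y(14)) = -40966 - (2484 + (2*14)² + 105*(2*14)) = -40966 - (2484 + 28² + 105*28) = -40966 - (2484 + 784 + 2940) = -40966 - 1*6208 = -40966 - 6208 = -47174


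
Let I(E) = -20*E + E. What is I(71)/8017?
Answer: -1349/8017 ≈ -0.16827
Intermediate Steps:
I(E) = -19*E
I(71)/8017 = -19*71/8017 = -1349*1/8017 = -1349/8017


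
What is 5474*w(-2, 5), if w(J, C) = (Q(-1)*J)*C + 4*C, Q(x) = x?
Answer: 164220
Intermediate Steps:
w(J, C) = 4*C - C*J (w(J, C) = (-J)*C + 4*C = -C*J + 4*C = 4*C - C*J)
5474*w(-2, 5) = 5474*(5*(4 - 1*(-2))) = 5474*(5*(4 + 2)) = 5474*(5*6) = 5474*30 = 164220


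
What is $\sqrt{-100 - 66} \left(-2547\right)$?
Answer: $- 2547 i \sqrt{166} \approx - 32816.0 i$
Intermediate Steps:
$\sqrt{-100 - 66} \left(-2547\right) = \sqrt{-166} \left(-2547\right) = i \sqrt{166} \left(-2547\right) = - 2547 i \sqrt{166}$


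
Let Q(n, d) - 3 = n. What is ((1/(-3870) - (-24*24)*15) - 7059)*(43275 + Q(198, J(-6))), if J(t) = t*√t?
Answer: 44334426374/645 ≈ 6.8735e+7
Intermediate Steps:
J(t) = t^(3/2)
Q(n, d) = 3 + n
((1/(-3870) - (-24*24)*15) - 7059)*(43275 + Q(198, J(-6))) = ((1/(-3870) - (-24*24)*15) - 7059)*(43275 + (3 + 198)) = ((-1/3870 - (-576)*15) - 7059)*(43275 + 201) = ((-1/3870 - 1*(-8640)) - 7059)*43476 = ((-1/3870 + 8640) - 7059)*43476 = (33436799/3870 - 7059)*43476 = (6118469/3870)*43476 = 44334426374/645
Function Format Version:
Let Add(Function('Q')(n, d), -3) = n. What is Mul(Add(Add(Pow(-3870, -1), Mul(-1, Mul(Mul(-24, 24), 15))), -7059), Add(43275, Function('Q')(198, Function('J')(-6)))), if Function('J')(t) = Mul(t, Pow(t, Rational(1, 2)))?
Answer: Rational(44334426374, 645) ≈ 6.8735e+7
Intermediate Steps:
Function('J')(t) = Pow(t, Rational(3, 2))
Function('Q')(n, d) = Add(3, n)
Mul(Add(Add(Pow(-3870, -1), Mul(-1, Mul(Mul(-24, 24), 15))), -7059), Add(43275, Function('Q')(198, Function('J')(-6)))) = Mul(Add(Add(Pow(-3870, -1), Mul(-1, Mul(Mul(-24, 24), 15))), -7059), Add(43275, Add(3, 198))) = Mul(Add(Add(Rational(-1, 3870), Mul(-1, Mul(-576, 15))), -7059), Add(43275, 201)) = Mul(Add(Add(Rational(-1, 3870), Mul(-1, -8640)), -7059), 43476) = Mul(Add(Add(Rational(-1, 3870), 8640), -7059), 43476) = Mul(Add(Rational(33436799, 3870), -7059), 43476) = Mul(Rational(6118469, 3870), 43476) = Rational(44334426374, 645)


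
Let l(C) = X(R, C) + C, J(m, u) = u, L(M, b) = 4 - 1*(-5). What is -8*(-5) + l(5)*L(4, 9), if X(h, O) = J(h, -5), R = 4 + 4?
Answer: 40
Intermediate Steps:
L(M, b) = 9 (L(M, b) = 4 + 5 = 9)
R = 8
X(h, O) = -5
l(C) = -5 + C
-8*(-5) + l(5)*L(4, 9) = -8*(-5) + (-5 + 5)*9 = 40 + 0*9 = 40 + 0 = 40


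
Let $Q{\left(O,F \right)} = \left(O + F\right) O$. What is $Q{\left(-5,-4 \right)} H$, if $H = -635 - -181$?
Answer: $-20430$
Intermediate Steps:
$Q{\left(O,F \right)} = O \left(F + O\right)$ ($Q{\left(O,F \right)} = \left(F + O\right) O = O \left(F + O\right)$)
$H = -454$ ($H = -635 + 181 = -454$)
$Q{\left(-5,-4 \right)} H = - 5 \left(-4 - 5\right) \left(-454\right) = \left(-5\right) \left(-9\right) \left(-454\right) = 45 \left(-454\right) = -20430$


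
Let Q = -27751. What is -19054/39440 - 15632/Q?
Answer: 43879263/547249720 ≈ 0.080181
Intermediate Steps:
-19054/39440 - 15632/Q = -19054/39440 - 15632/(-27751) = -19054*1/39440 - 15632*(-1/27751) = -9527/19720 + 15632/27751 = 43879263/547249720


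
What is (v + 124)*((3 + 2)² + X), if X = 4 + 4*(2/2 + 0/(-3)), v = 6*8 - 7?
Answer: 5445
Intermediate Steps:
v = 41 (v = 48 - 7 = 41)
X = 8 (X = 4 + 4*(2*(½) + 0*(-⅓)) = 4 + 4*(1 + 0) = 4 + 4*1 = 4 + 4 = 8)
(v + 124)*((3 + 2)² + X) = (41 + 124)*((3 + 2)² + 8) = 165*(5² + 8) = 165*(25 + 8) = 165*33 = 5445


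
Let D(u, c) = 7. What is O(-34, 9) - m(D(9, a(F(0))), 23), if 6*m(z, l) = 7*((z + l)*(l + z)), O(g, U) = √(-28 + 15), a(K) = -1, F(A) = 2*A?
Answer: -1050 + I*√13 ≈ -1050.0 + 3.6056*I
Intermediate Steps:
O(g, U) = I*√13 (O(g, U) = √(-13) = I*√13)
m(z, l) = 7*(l + z)²/6 (m(z, l) = (7*((z + l)*(l + z)))/6 = (7*((l + z)*(l + z)))/6 = (7*(l + z)²)/6 = 7*(l + z)²/6)
O(-34, 9) - m(D(9, a(F(0))), 23) = I*√13 - 7*(23 + 7)²/6 = I*√13 - 7*30²/6 = I*√13 - 7*900/6 = I*√13 - 1*1050 = I*√13 - 1050 = -1050 + I*√13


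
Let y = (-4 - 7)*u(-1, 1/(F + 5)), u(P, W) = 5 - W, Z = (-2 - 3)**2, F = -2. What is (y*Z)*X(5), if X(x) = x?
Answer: -19250/3 ≈ -6416.7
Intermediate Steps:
Z = 25 (Z = (-5)**2 = 25)
y = -154/3 (y = (-4 - 7)*(5 - 1/(-2 + 5)) = -11*(5 - 1/3) = -11*14/3 = -154/3 ≈ -51.333)
(y*Z)*X(5) = -154/3*25*5 = -3850/3*5 = -19250/3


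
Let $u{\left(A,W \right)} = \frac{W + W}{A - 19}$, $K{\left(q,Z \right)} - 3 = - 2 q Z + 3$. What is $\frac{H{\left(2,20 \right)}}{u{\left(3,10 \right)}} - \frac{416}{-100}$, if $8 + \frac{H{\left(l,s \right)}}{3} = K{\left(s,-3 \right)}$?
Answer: $- \frac{6976}{25} \approx -279.04$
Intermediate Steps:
$K{\left(q,Z \right)} = 6 - 2 Z q$ ($K{\left(q,Z \right)} = 3 + \left(- 2 q Z + 3\right) = 3 - \left(-3 + 2 Z q\right) = 6 - 2 Z q$)
$H{\left(l,s \right)} = -6 + 18 s$ ($H{\left(l,s \right)} = -24 + 3 \left(6 - - 6 s\right) = -24 + 3 \left(6 + 6 s\right) = -24 + \left(18 + 18 s\right) = -6 + 18 s$)
$u{\left(A,W \right)} = \frac{2 W}{-19 + A}$
$\frac{H{\left(2,20 \right)}}{u{\left(3,10 \right)}} - \frac{416}{-100} = \frac{-6 + 18 \cdot 20}{2 \cdot 10 \frac{1}{-19 + 3}} - \frac{416}{-100} = \frac{-6 + 360}{2 \cdot 10 \frac{1}{-16}} - - \frac{104}{25} = \frac{354}{2 \cdot 10 \left(- \frac{1}{16}\right)} + \frac{104}{25} = \frac{354}{- \frac{5}{4}} + \frac{104}{25} = 354 \left(- \frac{4}{5}\right) + \frac{104}{25} = - \frac{1416}{5} + \frac{104}{25} = - \frac{6976}{25}$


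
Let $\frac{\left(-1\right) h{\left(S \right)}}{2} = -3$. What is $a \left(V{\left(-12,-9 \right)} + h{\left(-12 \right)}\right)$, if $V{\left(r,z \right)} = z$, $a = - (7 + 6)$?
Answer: $39$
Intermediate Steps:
$h{\left(S \right)} = 6$ ($h{\left(S \right)} = \left(-2\right) \left(-3\right) = 6$)
$a = -13$ ($a = \left(-1\right) 13 = -13$)
$a \left(V{\left(-12,-9 \right)} + h{\left(-12 \right)}\right) = - 13 \left(-9 + 6\right) = \left(-13\right) \left(-3\right) = 39$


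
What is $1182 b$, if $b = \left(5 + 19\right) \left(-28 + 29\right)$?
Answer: $28368$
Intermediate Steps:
$b = 24$ ($b = 24 \cdot 1 = 24$)
$1182 b = 1182 \cdot 24 = 28368$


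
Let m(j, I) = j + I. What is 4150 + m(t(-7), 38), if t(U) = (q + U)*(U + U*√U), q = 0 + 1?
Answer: 4230 + 42*I*√7 ≈ 4230.0 + 111.12*I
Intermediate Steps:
q = 1
t(U) = (1 + U)*(U + U^(3/2)) (t(U) = (1 + U)*(U + U*√U) = (1 + U)*(U + U^(3/2)))
m(j, I) = I + j
4150 + m(t(-7), 38) = 4150 + (38 + (-7 + (-7)² + (-7)^(3/2) + (-7)^(5/2))) = 4150 + (38 + (-7 + 49 - 7*I*√7 + 49*I*√7)) = 4150 + (38 + (42 + 42*I*√7)) = 4150 + (80 + 42*I*√7) = 4230 + 42*I*√7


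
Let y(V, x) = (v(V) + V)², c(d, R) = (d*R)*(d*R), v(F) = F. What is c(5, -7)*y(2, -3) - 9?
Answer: 19591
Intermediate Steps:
c(d, R) = R²*d² (c(d, R) = (R*d)*(R*d) = R²*d²)
y(V, x) = 4*V² (y(V, x) = (V + V)² = (2*V)² = 4*V²)
c(5, -7)*y(2, -3) - 9 = ((-7)²*5²)*(4*2²) - 9 = (49*25)*(4*4) - 9 = 1225*16 - 9 = 19600 - 9 = 19591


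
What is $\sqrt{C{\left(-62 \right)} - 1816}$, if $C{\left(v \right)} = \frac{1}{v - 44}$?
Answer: $\frac{i \sqrt{20404682}}{106} \approx 42.615 i$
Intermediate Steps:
$C{\left(v \right)} = \frac{1}{-44 + v}$
$\sqrt{C{\left(-62 \right)} - 1816} = \sqrt{\frac{1}{-44 - 62} - 1816} = \sqrt{\frac{1}{-106} - 1816} = \sqrt{- \frac{1}{106} - 1816} = \sqrt{- \frac{192497}{106}} = \frac{i \sqrt{20404682}}{106}$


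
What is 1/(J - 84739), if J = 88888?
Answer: 1/4149 ≈ 0.00024102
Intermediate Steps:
1/(J - 84739) = 1/(88888 - 84739) = 1/4149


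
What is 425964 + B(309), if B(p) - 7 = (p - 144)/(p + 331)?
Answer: 54524321/128 ≈ 4.2597e+5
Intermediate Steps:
B(p) = 7 + (-144 + p)/(331 + p) (B(p) = 7 + (p - 144)/(p + 331) = 7 + (-144 + p)/(331 + p))
425964 + B(309) = 425964 + (2173 + 8*309)/(331 + 309) = 425964 + (2173 + 2472)/640 = 425964 + (1/640)*4645 = 425964 + 929/128 = 54524321/128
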